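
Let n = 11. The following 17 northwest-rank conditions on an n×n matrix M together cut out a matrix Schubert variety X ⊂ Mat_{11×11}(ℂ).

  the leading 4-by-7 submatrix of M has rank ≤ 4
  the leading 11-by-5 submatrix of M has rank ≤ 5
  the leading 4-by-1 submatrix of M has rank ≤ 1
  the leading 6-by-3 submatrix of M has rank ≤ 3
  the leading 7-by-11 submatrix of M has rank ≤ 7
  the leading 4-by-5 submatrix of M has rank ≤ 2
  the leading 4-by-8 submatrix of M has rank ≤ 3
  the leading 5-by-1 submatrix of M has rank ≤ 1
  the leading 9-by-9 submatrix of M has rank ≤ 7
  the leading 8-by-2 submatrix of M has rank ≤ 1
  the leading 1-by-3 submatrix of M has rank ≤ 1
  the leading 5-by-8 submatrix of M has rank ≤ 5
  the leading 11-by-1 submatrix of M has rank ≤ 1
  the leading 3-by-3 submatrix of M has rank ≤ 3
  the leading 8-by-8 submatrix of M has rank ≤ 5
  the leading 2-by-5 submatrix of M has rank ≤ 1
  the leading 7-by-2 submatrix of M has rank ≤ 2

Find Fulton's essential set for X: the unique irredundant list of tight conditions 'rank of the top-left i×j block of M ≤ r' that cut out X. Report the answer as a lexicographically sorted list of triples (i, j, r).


Computing R[i][j] = min implied NW-rank bound (n=11, 17 conditions):

  row 1: 1  1  1  1  1  1  1  1  1  1  1
  row 2: 1  1  1  1  1  2  2  2  2  2  2
  row 3: 1  1  2  2  2  3  3  3  3  3  3
  row 4: 1  1  2  2  2  3  3  3  4  4  4
  row 5: 1  1  2  3  3  4  4  4  5  5  5
  row 6: 1  1  2  3  4  5  5  5  6  6  6
  row 7: 1  1  2  3  4  5  5  5  6  7  7
  row 8: 1  1  2  3  4  5  5  5  6  7  8
  row 9: 1  2  3  4  5  6  6  6  7  8  9
  row 10: 1  2  3  4  5  6  7  7  8  9  10
  row 11: 1  2  3  4  5  6  7  8  9  10  11

the unique w with this rank table is (1, 6, 3, 9, 4, 5, 10, 11, 2, 7, 8).

D(w) has 18 cells with 5 SE-corners; essential set:

[(2, 5, 1), (4, 5, 2), (4, 8, 3), (8, 2, 1), (8, 8, 5)]


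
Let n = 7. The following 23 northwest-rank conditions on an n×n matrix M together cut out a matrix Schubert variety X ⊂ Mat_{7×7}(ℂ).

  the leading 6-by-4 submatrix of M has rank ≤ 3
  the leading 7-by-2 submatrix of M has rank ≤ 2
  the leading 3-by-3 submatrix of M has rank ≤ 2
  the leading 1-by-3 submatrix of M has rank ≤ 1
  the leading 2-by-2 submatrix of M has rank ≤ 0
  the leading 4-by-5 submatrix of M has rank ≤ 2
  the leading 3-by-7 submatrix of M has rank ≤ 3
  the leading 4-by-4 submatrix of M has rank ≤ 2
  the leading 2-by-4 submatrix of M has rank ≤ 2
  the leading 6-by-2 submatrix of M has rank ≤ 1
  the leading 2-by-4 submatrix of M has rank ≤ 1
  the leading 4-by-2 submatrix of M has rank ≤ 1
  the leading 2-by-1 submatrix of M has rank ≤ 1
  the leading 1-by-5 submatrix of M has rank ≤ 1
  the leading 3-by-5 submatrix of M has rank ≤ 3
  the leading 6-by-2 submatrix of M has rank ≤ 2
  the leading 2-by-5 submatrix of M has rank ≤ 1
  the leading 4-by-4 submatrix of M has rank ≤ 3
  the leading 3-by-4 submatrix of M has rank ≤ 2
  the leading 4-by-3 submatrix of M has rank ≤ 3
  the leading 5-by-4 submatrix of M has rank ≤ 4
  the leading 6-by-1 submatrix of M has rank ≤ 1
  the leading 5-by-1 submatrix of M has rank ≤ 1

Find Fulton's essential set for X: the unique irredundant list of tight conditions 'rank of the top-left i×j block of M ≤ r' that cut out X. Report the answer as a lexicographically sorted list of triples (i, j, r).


Propagating the 23 rank bounds to every northwest block:

  0 | 0 | 1 | 1 | 1 | 1 | 1
  0 | 0 | 1 | 1 | 1 | 2 | 2
  1 | 1 | 2 | 2 | 2 | 3 | 3
  1 | 1 | 2 | 2 | 2 | 3 | 4
  1 | 1 | 2 | 3 | 3 | 4 | 5
  1 | 1 | 2 | 3 | 4 | 5 | 6
  1 | 2 | 3 | 4 | 5 | 6 | 7

hence w(1..7) = (3, 6, 1, 7, 4, 5, 2).

ℓ(w)=11; the 4 essential cells (i,j,r):

[(2, 2, 0), (2, 5, 1), (4, 5, 2), (6, 2, 1)]


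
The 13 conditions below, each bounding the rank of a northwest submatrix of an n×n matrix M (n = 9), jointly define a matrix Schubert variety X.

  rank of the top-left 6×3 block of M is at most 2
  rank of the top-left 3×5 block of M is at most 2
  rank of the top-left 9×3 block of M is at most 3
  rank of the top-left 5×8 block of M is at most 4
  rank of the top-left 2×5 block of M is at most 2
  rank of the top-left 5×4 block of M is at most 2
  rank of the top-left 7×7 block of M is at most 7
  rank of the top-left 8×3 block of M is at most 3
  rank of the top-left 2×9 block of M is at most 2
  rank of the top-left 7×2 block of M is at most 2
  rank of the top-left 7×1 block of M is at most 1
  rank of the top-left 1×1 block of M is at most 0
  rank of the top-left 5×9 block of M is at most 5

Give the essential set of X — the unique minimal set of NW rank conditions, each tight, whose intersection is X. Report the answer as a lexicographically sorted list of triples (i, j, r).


Computing R[i][j] = min implied NW-rank bound (n=9, 13 conditions):

  0 1 1 1 1 1 1 1 1
  1 2 2 2 2 2 2 2 2
  1 2 2 2 2 3 3 3 3
  1 2 2 2 3 4 4 4 4
  1 2 2 2 3 4 4 4 5
  1 2 2 3 4 5 5 5 6
  1 2 3 4 5 6 6 6 7
  1 2 3 4 5 6 7 7 8
  1 2 3 4 5 6 7 8 9

second differences of R give the permutation w = (2, 1, 6, 5, 9, 4, 3, 7, 8).

Fulton essential set (5 of the 11 Rothe cells):

[(1, 1, 0), (3, 5, 2), (5, 4, 2), (5, 8, 4), (6, 3, 2)]


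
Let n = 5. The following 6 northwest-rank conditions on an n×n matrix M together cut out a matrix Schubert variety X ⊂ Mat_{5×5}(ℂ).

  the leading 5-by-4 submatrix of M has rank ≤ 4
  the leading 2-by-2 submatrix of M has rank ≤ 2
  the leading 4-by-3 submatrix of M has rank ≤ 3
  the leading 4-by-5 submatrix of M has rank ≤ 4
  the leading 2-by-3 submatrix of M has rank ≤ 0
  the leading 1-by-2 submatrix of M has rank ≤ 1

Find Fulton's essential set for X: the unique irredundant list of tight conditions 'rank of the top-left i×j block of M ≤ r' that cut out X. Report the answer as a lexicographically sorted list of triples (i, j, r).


Rank table r_w(5×5) implied by the 6 constraints:

  i=1: 0 | 0 | 0 | 1 | 1
  i=2: 0 | 0 | 0 | 1 | 2
  i=3: 1 | 1 | 1 | 2 | 3
  i=4: 1 | 2 | 2 | 3 | 4
  i=5: 1 | 2 | 3 | 4 | 5

hence w(1..5) = (4, 5, 1, 2, 3).

Rothe diagram D(w) (6 cells), 1 SE-corner (essential condition):

[(2, 3, 0)]


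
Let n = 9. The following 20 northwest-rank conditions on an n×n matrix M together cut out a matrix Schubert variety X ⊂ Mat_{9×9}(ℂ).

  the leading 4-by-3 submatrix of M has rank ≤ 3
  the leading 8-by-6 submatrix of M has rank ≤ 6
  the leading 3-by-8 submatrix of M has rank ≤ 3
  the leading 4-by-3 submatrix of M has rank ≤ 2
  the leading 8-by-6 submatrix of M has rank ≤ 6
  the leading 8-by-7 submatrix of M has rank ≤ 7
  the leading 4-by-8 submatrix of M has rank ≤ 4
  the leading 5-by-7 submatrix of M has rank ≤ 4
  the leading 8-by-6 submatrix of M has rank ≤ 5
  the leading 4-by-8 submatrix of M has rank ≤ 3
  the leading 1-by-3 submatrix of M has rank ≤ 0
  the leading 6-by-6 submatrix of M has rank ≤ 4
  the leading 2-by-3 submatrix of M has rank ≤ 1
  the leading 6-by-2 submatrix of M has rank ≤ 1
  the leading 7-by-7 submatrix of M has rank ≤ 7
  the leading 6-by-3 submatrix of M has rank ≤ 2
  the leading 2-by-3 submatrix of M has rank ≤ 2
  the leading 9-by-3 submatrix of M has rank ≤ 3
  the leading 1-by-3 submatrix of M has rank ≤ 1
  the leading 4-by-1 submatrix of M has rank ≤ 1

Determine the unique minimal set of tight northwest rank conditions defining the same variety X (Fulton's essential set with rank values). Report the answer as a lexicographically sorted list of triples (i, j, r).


Computing R[i][j] = min implied NW-rank bound (n=9, 20 conditions):

  R[1]: 0, 0, 0, 1, 1, 1, 1, 1, 1
  R[2]: 1, 1, 1, 2, 2, 2, 2, 2, 2
  R[3]: 1, 1, 2, 3, 3, 3, 3, 3, 3
  R[4]: 1, 1, 2, 3, 3, 3, 3, 3, 4
  R[5]: 1, 1, 2, 3, 4, 4, 4, 4, 5
  R[6]: 1, 1, 2, 3, 4, 4, 5, 5, 6
  R[7]: 1, 2, 3, 4, 5, 5, 6, 6, 7
  R[8]: 1, 2, 3, 4, 5, 5, 6, 7, 8
  R[9]: 1, 2, 3, 4, 5, 6, 7, 8, 9

second differences of R give the permutation w = (4, 1, 3, 9, 5, 7, 2, 8, 6).

|D(w)|=13, |Ess(w)|=5:

[(1, 3, 0), (4, 8, 3), (6, 2, 1), (6, 6, 4), (8, 6, 5)]


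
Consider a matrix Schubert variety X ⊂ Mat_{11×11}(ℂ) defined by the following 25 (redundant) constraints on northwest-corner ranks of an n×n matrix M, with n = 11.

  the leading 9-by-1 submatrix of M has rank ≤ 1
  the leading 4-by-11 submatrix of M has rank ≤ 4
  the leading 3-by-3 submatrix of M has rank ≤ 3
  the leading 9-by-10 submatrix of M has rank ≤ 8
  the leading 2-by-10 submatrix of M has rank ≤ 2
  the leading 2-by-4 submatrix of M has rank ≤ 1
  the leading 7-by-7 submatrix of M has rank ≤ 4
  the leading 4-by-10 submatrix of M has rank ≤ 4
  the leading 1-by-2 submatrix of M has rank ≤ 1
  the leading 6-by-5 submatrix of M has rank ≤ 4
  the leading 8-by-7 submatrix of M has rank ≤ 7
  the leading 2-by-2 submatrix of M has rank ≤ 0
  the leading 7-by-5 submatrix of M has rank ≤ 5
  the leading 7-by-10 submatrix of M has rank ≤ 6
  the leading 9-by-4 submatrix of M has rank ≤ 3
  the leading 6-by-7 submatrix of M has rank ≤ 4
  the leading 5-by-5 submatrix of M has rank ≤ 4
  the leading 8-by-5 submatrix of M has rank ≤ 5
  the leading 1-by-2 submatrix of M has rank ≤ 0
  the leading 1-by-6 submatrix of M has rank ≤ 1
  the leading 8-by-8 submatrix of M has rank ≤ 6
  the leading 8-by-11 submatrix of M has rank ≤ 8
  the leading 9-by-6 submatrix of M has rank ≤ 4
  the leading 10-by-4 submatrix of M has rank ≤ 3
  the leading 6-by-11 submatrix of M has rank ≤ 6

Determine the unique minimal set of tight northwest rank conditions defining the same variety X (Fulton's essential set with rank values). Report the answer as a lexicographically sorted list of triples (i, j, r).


Propagating the 25 rank bounds to every northwest block:

  row 1: 0, 0, 1, 1, 1, 1, 1, 1, 1, 1, 1
  row 2: 0, 0, 1, 1, 2, 2, 2, 2, 2, 2, 2
  row 3: 1, 1, 2, 2, 3, 3, 3, 3, 3, 3, 3
  row 4: 1, 2, 3, 3, 4, 4, 4, 4, 4, 4, 4
  row 5: 1, 2, 3, 3, 4, 4, 4, 5, 5, 5, 5
  row 6: 1, 2, 3, 3, 4, 4, 4, 5, 6, 6, 6
  row 7: 1, 2, 3, 3, 4, 4, 4, 5, 6, 6, 7
  row 8: 1, 2, 3, 3, 4, 4, 5, 6, 7, 7, 8
  row 9: 1, 2, 3, 3, 4, 4, 5, 6, 7, 8, 9
  row 10: 1, 2, 3, 3, 4, 5, 6, 7, 8, 9, 10
  row 11: 1, 2, 3, 4, 5, 6, 7, 8, 9, 10, 11

the unique w with this rank table is (3, 5, 1, 2, 8, 9, 11, 7, 10, 6, 4).

ℓ(w)=20; the 6 essential cells (i,j,r):

[(2, 2, 0), (2, 4, 1), (7, 7, 4), (7, 10, 6), (9, 6, 4), (10, 4, 3)]


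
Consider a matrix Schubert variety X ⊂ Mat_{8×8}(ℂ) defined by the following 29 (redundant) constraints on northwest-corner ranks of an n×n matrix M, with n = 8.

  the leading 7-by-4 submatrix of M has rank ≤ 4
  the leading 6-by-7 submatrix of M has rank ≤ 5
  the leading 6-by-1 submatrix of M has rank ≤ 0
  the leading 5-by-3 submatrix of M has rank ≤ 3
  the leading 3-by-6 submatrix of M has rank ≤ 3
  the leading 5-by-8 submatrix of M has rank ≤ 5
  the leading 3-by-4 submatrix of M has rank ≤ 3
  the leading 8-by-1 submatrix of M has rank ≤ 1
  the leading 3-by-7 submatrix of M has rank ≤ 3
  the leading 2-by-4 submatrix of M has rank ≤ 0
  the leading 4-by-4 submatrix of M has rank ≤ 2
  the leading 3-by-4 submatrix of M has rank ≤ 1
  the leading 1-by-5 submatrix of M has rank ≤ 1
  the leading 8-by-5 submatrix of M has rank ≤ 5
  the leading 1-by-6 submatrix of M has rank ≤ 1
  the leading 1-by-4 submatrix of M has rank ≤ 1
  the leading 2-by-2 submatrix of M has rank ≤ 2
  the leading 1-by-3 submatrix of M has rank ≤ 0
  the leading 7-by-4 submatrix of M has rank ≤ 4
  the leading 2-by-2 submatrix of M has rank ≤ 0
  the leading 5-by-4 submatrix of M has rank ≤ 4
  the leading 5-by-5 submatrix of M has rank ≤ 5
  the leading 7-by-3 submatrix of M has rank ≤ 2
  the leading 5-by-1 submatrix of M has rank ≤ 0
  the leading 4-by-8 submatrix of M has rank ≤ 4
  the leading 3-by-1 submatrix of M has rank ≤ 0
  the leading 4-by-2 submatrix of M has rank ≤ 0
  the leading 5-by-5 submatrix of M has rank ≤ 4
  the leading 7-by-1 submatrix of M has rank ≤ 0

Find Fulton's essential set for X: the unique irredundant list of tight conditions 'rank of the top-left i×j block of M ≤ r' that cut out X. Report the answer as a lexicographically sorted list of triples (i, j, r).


Propagating the 29 rank bounds to every northwest block:

  i=1: 0 | 0 | 0 | 0 | 1 | 1 | 1 | 1
  i=2: 0 | 0 | 0 | 0 | 1 | 2 | 2 | 2
  i=3: 0 | 0 | 1 | 1 | 2 | 3 | 3 | 3
  i=4: 0 | 0 | 1 | 2 | 3 | 4 | 4 | 4
  i=5: 0 | 1 | 2 | 3 | 4 | 5 | 5 | 5
  i=6: 0 | 1 | 2 | 3 | 4 | 5 | 5 | 6
  i=7: 0 | 1 | 2 | 3 | 4 | 5 | 6 | 7
  i=8: 1 | 2 | 3 | 4 | 5 | 6 | 7 | 8

hence w(1..8) = (5, 6, 3, 4, 2, 8, 7, 1).

|D(w)|=16, |Ess(w)|=4:

[(2, 4, 0), (4, 2, 0), (6, 7, 5), (7, 1, 0)]


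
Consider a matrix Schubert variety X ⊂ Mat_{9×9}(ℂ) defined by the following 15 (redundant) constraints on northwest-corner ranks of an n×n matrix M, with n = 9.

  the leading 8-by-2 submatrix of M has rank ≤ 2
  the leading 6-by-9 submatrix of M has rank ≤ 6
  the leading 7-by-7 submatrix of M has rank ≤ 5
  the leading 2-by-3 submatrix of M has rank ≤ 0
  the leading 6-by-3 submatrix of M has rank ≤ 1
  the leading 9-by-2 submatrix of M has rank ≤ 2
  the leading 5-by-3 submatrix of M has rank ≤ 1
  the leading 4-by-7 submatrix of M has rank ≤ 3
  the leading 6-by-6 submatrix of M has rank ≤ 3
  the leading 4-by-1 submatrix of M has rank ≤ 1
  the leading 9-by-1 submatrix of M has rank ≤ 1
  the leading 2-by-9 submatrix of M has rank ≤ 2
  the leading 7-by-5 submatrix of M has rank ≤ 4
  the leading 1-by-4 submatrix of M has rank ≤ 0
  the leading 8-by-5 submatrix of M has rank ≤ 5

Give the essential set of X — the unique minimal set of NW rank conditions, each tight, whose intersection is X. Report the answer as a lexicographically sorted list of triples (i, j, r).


Rank table r_w(9×9) implied by the 15 constraints:

  row 1: 0  0  0  0  1  1  1  1  1
  row 2: 0  0  0  1  2  2  2  2  2
  row 3: 1  1  1  2  3  3  3  3  3
  row 4: 1  1  1  2  3  3  3  4  4
  row 5: 1  1  1  2  3  3  4  5  5
  row 6: 1  1  1  2  3  3  4  5  6
  row 7: 1  2  2  3  4  4  5  6  7
  row 8: 1  2  3  4  5  5  6  7  8
  row 9: 1  2  3  4  5  6  7  8  9

second differences of R give the permutation w = (5, 4, 1, 8, 7, 9, 2, 3, 6).

D(w) has 17 cells with 5 SE-corners; essential set:

[(1, 4, 0), (2, 3, 0), (4, 7, 3), (6, 3, 1), (6, 6, 3)]


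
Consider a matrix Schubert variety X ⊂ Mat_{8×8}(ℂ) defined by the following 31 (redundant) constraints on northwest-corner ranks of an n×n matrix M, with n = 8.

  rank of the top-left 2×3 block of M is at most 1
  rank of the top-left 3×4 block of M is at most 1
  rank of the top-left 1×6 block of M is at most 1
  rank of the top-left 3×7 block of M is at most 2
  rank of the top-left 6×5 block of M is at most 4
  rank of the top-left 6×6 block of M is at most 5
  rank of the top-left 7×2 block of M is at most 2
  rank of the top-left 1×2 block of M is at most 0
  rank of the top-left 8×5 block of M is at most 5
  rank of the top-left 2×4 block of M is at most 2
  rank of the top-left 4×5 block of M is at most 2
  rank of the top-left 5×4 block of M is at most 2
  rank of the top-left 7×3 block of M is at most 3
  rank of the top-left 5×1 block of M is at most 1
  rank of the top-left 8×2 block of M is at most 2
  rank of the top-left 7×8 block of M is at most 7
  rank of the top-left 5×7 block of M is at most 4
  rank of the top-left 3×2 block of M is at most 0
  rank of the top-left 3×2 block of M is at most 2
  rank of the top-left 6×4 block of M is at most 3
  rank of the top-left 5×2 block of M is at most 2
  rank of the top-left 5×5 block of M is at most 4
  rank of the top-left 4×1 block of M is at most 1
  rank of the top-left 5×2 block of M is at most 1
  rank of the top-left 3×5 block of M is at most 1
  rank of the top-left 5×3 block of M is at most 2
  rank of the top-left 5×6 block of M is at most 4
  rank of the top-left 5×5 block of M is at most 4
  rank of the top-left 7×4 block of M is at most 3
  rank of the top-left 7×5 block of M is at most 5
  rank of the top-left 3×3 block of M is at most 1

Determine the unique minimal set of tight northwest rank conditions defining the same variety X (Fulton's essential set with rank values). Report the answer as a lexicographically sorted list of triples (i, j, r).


Propagating the 31 rank bounds to every northwest block:

  row 1: 0 | 0 | 1 | 1 | 1 | 1 | 1 | 1
  row 2: 0 | 0 | 1 | 1 | 1 | 2 | 2 | 2
  row 3: 0 | 0 | 1 | 1 | 1 | 2 | 2 | 3
  row 4: 1 | 1 | 2 | 2 | 2 | 3 | 3 | 4
  row 5: 1 | 1 | 2 | 2 | 3 | 4 | 4 | 5
  row 6: 1 | 2 | 3 | 3 | 4 | 5 | 5 | 6
  row 7: 1 | 2 | 3 | 3 | 4 | 5 | 6 | 7
  row 8: 1 | 2 | 3 | 4 | 5 | 6 | 7 | 8

second differences of R give the permutation w = (3, 6, 8, 1, 5, 2, 7, 4).

6 SE-corners of the 14-cell Rothe diagram give Ess(w):

[(3, 2, 0), (3, 5, 1), (3, 7, 2), (5, 2, 1), (5, 4, 2), (7, 4, 3)]


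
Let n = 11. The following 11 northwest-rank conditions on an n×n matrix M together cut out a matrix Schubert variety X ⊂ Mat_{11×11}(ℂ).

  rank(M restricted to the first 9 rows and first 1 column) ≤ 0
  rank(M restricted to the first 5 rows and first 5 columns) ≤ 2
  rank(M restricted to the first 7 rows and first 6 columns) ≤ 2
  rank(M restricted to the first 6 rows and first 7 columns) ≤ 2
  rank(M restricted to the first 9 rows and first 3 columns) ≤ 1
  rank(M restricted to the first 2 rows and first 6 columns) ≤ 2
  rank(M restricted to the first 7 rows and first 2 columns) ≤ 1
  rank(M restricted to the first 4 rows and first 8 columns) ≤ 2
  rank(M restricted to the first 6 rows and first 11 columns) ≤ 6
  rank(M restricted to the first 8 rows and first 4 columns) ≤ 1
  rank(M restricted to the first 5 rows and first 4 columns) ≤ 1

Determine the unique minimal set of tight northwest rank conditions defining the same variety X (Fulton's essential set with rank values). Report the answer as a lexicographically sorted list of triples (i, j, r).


Computing R[i][j] = min implied NW-rank bound (n=11, 11 conditions):

  0, 1, 1, 1, 1, 1, 1, 1, 1, 1, 1
  0, 1, 1, 1, 2, 2, 2, 2, 2, 2, 2
  0, 1, 1, 1, 2, 2, 2, 2, 3, 3, 3
  0, 1, 1, 1, 2, 2, 2, 2, 3, 4, 4
  0, 1, 1, 1, 2, 2, 2, 3, 4, 5, 5
  0, 1, 1, 1, 2, 2, 2, 3, 4, 5, 6
  0, 1, 1, 1, 2, 2, 3, 4, 5, 6, 7
  0, 1, 1, 1, 2, 3, 4, 5, 6, 7, 8
  0, 1, 1, 2, 3, 4, 5, 6, 7, 8, 9
  1, 2, 2, 3, 4, 5, 6, 7, 8, 9, 10
  1, 2, 3, 4, 5, 6, 7, 8, 9, 10, 11

second differences of R give the permutation w = (2, 5, 9, 10, 8, 11, 7, 6, 4, 1, 3).

Rothe diagram D(w) (35 cells), 6 SE-corners (essential conditions):

[(4, 8, 2), (6, 7, 2), (7, 6, 2), (8, 4, 1), (9, 1, 0), (9, 3, 1)]


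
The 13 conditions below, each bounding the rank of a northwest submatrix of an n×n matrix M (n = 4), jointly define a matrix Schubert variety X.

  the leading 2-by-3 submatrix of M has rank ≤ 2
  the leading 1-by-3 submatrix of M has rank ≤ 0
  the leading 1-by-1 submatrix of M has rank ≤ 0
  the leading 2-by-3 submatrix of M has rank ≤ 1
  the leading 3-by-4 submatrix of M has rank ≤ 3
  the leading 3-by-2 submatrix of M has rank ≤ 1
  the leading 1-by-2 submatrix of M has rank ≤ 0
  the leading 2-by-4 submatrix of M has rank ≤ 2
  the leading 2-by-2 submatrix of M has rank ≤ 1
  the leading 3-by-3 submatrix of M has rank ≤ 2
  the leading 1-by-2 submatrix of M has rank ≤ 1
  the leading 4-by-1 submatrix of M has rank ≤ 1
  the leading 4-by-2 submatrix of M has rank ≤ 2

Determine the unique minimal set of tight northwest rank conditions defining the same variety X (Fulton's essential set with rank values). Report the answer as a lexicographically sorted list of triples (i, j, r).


Recovering R(i,j) via the rank-extension bound from the 13 conditions:

  R[1]: 0, 0, 0, 1
  R[2]: 1, 1, 1, 2
  R[3]: 1, 1, 2, 3
  R[4]: 1, 2, 3, 4

second differences of R give the permutation w = (4, 1, 3, 2).

D(w) has 4 cells with 2 SE-corners; essential set:

[(1, 3, 0), (3, 2, 1)]


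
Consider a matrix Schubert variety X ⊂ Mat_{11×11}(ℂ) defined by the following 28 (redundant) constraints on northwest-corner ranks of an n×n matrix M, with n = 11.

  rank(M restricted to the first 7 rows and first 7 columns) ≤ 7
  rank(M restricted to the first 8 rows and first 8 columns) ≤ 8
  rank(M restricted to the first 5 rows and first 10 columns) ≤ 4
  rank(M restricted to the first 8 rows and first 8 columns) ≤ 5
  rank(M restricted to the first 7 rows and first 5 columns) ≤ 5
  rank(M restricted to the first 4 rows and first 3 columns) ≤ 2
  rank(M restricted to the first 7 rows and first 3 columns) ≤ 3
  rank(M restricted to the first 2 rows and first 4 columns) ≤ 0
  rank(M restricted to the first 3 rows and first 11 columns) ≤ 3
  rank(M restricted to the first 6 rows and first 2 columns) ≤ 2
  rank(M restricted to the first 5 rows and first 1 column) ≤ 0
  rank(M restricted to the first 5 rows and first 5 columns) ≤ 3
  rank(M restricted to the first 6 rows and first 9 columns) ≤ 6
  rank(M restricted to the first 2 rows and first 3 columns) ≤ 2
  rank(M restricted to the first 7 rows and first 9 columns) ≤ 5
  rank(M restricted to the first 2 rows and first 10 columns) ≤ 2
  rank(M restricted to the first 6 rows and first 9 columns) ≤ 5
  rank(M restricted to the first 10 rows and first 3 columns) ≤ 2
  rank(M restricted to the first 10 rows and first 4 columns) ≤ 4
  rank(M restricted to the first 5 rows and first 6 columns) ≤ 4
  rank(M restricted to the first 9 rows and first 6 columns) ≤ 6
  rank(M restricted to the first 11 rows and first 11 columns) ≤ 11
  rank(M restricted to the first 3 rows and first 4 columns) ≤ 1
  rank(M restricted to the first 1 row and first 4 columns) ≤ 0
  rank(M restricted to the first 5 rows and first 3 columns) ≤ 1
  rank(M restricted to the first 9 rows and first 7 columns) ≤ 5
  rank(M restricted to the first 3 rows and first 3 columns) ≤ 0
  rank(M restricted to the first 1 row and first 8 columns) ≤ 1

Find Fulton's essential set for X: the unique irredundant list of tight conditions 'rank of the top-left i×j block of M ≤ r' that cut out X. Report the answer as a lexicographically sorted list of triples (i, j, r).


Rank table r_w(11×11) implied by the 28 constraints:

  0 | 0 | 0 | 0 | 1 | 1 | 1 | 1 | 1 | 1 | 1
  0 | 0 | 0 | 0 | 1 | 2 | 2 | 2 | 2 | 2 | 2
  0 | 0 | 0 | 1 | 2 | 3 | 3 | 3 | 3 | 3 | 3
  0 | 1 | 1 | 2 | 3 | 4 | 4 | 4 | 4 | 4 | 4
  0 | 1 | 1 | 2 | 3 | 4 | 4 | 4 | 4 | 4 | 5
  1 | 2 | 2 | 3 | 4 | 5 | 5 | 5 | 5 | 5 | 6
  1 | 2 | 2 | 3 | 4 | 5 | 5 | 5 | 5 | 6 | 7
  1 | 2 | 2 | 3 | 4 | 5 | 5 | 5 | 6 | 7 | 8
  1 | 2 | 2 | 3 | 4 | 5 | 5 | 6 | 7 | 8 | 9
  1 | 2 | 2 | 3 | 4 | 5 | 6 | 7 | 8 | 9 | 10
  1 | 2 | 3 | 4 | 5 | 6 | 7 | 8 | 9 | 10 | 11

second differences of R give the permutation w = (5, 6, 4, 2, 11, 1, 10, 9, 8, 7, 3).

D(w) has 28 cells with 9 SE-corners; essential set:

[(2, 4, 0), (3, 3, 0), (5, 1, 0), (5, 3, 1), (5, 10, 4), (7, 9, 5), (8, 8, 5), (9, 7, 5), (10, 3, 2)]


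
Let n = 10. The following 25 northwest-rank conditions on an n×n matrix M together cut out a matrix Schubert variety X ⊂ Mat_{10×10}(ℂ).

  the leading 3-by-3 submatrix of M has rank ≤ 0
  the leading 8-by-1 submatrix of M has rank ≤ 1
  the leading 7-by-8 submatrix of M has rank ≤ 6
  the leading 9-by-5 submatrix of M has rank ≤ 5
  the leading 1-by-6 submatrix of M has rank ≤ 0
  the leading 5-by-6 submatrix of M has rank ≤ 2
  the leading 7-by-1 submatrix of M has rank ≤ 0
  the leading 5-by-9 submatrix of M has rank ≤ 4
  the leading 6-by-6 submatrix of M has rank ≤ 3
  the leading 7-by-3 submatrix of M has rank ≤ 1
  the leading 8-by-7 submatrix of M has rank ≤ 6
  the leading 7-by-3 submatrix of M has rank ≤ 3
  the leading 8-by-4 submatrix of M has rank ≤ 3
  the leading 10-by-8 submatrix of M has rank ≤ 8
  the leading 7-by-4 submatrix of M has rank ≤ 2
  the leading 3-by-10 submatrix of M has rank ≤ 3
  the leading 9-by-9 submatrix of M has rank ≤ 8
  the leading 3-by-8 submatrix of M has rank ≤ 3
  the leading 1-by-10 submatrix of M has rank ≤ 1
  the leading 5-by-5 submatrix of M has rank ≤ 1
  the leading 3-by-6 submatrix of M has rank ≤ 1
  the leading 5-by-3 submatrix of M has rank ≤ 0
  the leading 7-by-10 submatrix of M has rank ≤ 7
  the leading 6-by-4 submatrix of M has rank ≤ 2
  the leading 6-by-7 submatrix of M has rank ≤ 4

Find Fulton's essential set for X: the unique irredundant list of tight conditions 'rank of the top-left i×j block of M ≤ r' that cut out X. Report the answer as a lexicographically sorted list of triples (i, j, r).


Rank table r_w(10×10) implied by the 25 constraints:

  0  0  0  0  0  0  1  1  1  1
  0  0  0  1  1  1  2  2  2  2
  0  0  0  1  1  1  2  3  3  3
  0  0  0  1  1  2  3  4  4  4
  0  0  0  1  1  2  3  4  4  5
  0  1  1  2  2  3  4  5  5  6
  0  1  1  2  3  4  5  6  6  7
  1  2  2  3  4  5  6  7  7  8
  1  2  3  4  5  6  7  8  8  9
  1  2  3  4  5  6  7  8  9  10

so w = (7, 4, 8, 6, 10, 2, 5, 1, 3, 9).

7 SE-corners of the 26-cell Rothe diagram give Ess(w):

[(1, 6, 0), (3, 6, 1), (5, 3, 0), (5, 5, 1), (5, 9, 4), (7, 1, 0), (7, 3, 1)]


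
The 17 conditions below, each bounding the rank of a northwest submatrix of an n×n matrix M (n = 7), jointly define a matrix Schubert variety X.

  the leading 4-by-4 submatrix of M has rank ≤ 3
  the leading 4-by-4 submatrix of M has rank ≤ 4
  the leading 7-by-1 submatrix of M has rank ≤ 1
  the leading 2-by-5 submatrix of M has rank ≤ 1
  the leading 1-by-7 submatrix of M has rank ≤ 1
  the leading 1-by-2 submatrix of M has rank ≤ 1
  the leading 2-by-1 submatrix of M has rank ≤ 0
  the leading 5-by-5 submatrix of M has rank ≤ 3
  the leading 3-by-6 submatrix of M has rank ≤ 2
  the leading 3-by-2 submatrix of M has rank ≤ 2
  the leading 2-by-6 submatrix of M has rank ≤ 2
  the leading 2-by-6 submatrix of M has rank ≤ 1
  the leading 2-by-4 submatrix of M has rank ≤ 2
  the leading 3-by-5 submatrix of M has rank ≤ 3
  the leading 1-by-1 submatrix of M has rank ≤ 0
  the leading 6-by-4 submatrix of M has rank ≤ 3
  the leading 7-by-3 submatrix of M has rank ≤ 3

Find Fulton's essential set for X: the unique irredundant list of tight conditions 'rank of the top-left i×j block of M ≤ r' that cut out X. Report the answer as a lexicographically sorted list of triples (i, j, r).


Computing R[i][j] = min implied NW-rank bound (n=7, 17 conditions):

  row 1: 0 | 1 | 1 | 1 | 1 | 1 | 1
  row 2: 0 | 1 | 1 | 1 | 1 | 1 | 2
  row 3: 1 | 2 | 2 | 2 | 2 | 2 | 3
  row 4: 1 | 2 | 3 | 3 | 3 | 3 | 4
  row 5: 1 | 2 | 3 | 3 | 3 | 4 | 5
  row 6: 1 | 2 | 3 | 3 | 4 | 5 | 6
  row 7: 1 | 2 | 3 | 4 | 5 | 6 | 7

reading off 1-entries of Δ²R: w = (2, 7, 1, 3, 6, 5, 4).

Rothe diagram D(w) (9 cells), 4 SE-corners (essential conditions):

[(2, 1, 0), (2, 6, 1), (5, 5, 3), (6, 4, 3)]


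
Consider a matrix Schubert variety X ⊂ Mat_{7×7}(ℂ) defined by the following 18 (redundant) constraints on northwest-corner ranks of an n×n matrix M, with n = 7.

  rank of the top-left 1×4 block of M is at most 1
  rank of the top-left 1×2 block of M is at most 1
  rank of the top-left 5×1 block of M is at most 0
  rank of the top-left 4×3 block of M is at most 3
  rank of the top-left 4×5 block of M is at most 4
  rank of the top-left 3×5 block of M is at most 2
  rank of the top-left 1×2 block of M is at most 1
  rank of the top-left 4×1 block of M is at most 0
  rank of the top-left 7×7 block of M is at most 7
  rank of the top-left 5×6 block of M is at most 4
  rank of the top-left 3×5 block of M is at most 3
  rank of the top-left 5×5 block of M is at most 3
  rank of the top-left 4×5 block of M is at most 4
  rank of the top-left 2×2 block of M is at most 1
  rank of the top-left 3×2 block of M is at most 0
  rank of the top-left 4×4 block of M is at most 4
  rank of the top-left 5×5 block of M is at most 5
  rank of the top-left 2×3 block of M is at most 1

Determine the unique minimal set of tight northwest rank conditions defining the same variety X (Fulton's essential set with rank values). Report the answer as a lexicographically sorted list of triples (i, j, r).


Recovering R(i,j) via the rank-extension bound from the 18 conditions:

  i=1: 0 | 0 | 1 | 1 | 1 | 1 | 1
  i=2: 0 | 0 | 1 | 2 | 2 | 2 | 2
  i=3: 0 | 0 | 1 | 2 | 2 | 3 | 3
  i=4: 0 | 1 | 2 | 3 | 3 | 4 | 4
  i=5: 0 | 1 | 2 | 3 | 3 | 4 | 5
  i=6: 1 | 2 | 3 | 4 | 4 | 5 | 6
  i=7: 1 | 2 | 3 | 4 | 5 | 6 | 7

so w = (3, 4, 6, 2, 7, 1, 5).

ℓ(w)=10; the 4 essential cells (i,j,r):

[(3, 2, 0), (3, 5, 2), (5, 1, 0), (5, 5, 3)]


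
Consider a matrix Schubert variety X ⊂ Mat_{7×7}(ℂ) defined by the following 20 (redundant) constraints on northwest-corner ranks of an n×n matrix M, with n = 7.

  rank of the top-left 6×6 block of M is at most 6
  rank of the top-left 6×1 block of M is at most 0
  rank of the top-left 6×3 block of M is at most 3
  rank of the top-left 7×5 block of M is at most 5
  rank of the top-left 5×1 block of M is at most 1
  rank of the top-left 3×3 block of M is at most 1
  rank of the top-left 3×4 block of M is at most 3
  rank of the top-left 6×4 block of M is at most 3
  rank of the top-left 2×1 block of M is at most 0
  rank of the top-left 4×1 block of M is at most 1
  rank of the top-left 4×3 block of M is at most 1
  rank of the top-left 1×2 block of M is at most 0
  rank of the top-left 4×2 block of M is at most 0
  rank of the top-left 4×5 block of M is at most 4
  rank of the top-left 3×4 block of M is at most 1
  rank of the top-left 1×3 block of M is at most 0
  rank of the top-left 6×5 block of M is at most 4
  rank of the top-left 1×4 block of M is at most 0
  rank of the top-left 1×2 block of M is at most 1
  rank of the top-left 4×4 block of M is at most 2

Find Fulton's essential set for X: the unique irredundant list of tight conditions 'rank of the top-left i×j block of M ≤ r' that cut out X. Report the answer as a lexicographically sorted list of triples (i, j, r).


Recovering R(i,j) via the rank-extension bound from the 20 conditions:

  row 1: 0 0 0 0 1 1 1
  row 2: 0 0 1 1 2 2 2
  row 3: 0 0 1 1 2 3 3
  row 4: 0 0 1 2 3 4 4
  row 5: 0 1 2 3 4 5 5
  row 6: 0 1 2 3 4 5 6
  row 7: 1 2 3 4 5 6 7

giving w = (5, 3, 6, 4, 2, 7, 1) via Δ²R.

ℓ(w)=13; the 4 essential cells (i,j,r):

[(1, 4, 0), (3, 4, 1), (4, 2, 0), (6, 1, 0)]


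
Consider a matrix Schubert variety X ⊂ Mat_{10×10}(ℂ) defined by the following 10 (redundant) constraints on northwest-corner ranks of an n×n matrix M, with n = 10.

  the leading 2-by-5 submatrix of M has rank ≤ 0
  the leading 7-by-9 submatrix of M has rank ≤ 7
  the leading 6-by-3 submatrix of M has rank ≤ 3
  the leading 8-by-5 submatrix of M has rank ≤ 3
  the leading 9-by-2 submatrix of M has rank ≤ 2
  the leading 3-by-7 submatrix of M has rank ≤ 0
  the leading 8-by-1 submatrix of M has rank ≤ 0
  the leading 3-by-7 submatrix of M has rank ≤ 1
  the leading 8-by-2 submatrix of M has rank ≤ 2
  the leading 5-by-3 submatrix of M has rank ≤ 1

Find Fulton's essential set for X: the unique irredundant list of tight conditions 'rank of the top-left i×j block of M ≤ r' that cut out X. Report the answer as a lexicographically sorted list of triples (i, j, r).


Rank table r_w(10×10) implied by the 10 constraints:

  i=1: 0  0  0  0  0  0  0  1  1  1
  i=2: 0  0  0  0  0  0  0  1  2  2
  i=3: 0  0  0  0  0  0  0  1  2  3
  i=4: 0  1  1  1  1  1  1  2  3  4
  i=5: 0  1  1  2  2  2  2  3  4  5
  i=6: 0  1  2  3  3  3  3  4  5  6
  i=7: 0  1  2  3  3  4  4  5  6  7
  i=8: 0  1  2  3  3  4  5  6  7  8
  i=9: 1  2  3  4  4  5  6  7  8  9
  i=10: 1  2  3  4  5  6  7  8  9  10

second differences of R give the permutation w = (8, 9, 10, 2, 4, 3, 6, 7, 1, 5).

|D(w)|=29, |Ess(w)|=4:

[(3, 7, 0), (5, 3, 1), (8, 1, 0), (8, 5, 3)]


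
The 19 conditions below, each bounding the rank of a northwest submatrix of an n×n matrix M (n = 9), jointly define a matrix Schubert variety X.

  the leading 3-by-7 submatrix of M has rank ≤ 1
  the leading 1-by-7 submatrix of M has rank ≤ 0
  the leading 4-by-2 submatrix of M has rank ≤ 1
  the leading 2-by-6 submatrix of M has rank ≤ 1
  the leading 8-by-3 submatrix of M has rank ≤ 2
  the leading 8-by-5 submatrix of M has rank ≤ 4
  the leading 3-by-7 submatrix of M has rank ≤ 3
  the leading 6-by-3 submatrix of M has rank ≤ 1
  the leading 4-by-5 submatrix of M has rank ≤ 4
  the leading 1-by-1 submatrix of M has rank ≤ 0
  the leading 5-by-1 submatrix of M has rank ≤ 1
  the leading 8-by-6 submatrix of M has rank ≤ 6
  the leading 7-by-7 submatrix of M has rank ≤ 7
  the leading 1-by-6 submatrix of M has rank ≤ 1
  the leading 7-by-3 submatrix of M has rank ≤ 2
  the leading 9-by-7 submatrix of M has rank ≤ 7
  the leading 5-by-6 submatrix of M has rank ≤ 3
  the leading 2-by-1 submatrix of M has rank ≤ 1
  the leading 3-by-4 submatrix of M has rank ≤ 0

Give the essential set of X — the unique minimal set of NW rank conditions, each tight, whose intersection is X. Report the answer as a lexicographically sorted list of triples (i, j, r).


The tightest implied rank at each (i,j), from the 19 conditions:

  R[1]: 0, 0, 0, 0, 0, 0, 0, 1, 1
  R[2]: 0, 0, 0, 0, 1, 1, 1, 2, 2
  R[3]: 0, 0, 0, 0, 1, 1, 1, 2, 3
  R[4]: 1, 1, 1, 1, 2, 2, 2, 3, 4
  R[5]: 1, 1, 1, 2, 3, 3, 3, 4, 5
  R[6]: 1, 1, 1, 2, 3, 4, 4, 5, 6
  R[7]: 1, 2, 2, 3, 4, 5, 5, 6, 7
  R[8]: 1, 2, 2, 3, 4, 5, 6, 7, 8
  R[9]: 1, 2, 3, 4, 5, 6, 7, 8, 9

hence w(1..9) = (8, 5, 9, 1, 4, 6, 2, 7, 3).

|D(w)|=22, |Ess(w)|=5:

[(1, 7, 0), (3, 4, 0), (3, 7, 1), (6, 3, 1), (8, 3, 2)]


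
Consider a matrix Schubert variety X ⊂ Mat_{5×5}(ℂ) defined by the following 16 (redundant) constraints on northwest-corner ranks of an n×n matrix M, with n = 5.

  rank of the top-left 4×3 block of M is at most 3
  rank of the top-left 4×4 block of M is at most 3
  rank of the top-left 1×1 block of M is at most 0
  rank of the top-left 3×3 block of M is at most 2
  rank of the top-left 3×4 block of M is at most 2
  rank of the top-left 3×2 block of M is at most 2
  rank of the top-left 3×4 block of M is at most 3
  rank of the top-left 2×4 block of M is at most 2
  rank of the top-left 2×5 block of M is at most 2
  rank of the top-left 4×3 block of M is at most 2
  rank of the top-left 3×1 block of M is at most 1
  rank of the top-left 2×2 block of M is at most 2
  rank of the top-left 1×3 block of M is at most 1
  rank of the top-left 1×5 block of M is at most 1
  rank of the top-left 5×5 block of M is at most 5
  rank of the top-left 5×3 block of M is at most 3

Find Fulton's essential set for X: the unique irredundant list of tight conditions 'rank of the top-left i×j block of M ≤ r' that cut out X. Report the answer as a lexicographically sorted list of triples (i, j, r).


Recovering R(i,j) via the rank-extension bound from the 16 conditions:

  i=1: 0 | 1 | 1 | 1 | 1
  i=2: 1 | 2 | 2 | 2 | 2
  i=3: 1 | 2 | 2 | 2 | 3
  i=4: 1 | 2 | 2 | 3 | 4
  i=5: 1 | 2 | 3 | 4 | 5

second differences of R give the permutation w = (2, 1, 5, 4, 3).

D(w) has 4 cells with 3 SE-corners; essential set:

[(1, 1, 0), (3, 4, 2), (4, 3, 2)]


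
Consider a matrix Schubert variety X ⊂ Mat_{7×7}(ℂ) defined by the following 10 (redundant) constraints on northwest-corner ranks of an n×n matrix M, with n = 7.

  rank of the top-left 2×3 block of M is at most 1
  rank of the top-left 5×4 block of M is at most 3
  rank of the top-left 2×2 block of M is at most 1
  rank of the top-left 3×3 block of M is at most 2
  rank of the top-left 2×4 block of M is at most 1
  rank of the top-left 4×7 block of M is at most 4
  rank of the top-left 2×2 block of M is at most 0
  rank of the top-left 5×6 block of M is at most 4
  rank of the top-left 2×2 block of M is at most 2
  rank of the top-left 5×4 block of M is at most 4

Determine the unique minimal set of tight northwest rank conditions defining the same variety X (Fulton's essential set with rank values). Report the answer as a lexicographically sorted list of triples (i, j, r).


Computing R[i][j] = min implied NW-rank bound (n=7, 10 conditions):

  0 | 0 | 1 | 1 | 1 | 1 | 1
  0 | 0 | 1 | 1 | 2 | 2 | 2
  1 | 1 | 2 | 2 | 3 | 3 | 3
  1 | 2 | 3 | 3 | 4 | 4 | 4
  1 | 2 | 3 | 3 | 4 | 4 | 5
  1 | 2 | 3 | 4 | 5 | 5 | 6
  1 | 2 | 3 | 4 | 5 | 6 | 7

hence w(1..7) = (3, 5, 1, 2, 7, 4, 6).

Rothe diagram D(w) (7 cells), 4 SE-corners (essential conditions):

[(2, 2, 0), (2, 4, 1), (5, 4, 3), (5, 6, 4)]


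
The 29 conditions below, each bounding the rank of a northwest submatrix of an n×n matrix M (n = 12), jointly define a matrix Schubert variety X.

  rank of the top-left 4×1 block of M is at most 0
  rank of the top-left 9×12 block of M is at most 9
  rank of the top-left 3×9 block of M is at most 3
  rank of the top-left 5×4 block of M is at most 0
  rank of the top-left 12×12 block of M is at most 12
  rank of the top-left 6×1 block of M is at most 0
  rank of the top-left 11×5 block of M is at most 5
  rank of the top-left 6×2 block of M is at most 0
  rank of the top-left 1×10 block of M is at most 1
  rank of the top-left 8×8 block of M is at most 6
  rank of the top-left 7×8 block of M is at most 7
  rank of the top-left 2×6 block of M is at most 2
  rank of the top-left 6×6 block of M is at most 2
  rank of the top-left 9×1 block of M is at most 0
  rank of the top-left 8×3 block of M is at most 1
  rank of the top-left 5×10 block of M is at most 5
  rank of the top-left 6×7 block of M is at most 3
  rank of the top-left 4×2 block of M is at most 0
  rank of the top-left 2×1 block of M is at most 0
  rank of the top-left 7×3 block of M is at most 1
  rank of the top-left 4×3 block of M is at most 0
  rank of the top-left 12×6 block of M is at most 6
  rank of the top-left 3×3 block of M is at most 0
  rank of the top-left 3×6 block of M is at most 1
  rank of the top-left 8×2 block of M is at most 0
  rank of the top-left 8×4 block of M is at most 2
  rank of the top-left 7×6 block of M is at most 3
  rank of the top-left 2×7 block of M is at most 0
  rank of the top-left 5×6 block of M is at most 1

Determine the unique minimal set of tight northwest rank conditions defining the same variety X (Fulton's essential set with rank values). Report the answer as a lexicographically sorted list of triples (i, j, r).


Rank table r_w(12×12) implied by the 29 constraints:

  row 1: 0 | 0 | 0 | 0 | 0 | 0 | 0 | 1 | 1 | 1 | 1 | 1
  row 2: 0 | 0 | 0 | 0 | 0 | 0 | 0 | 1 | 2 | 2 | 2 | 2
  row 3: 0 | 0 | 0 | 0 | 1 | 1 | 1 | 2 | 3 | 3 | 3 | 3
  row 4: 0 | 0 | 0 | 0 | 1 | 1 | 2 | 3 | 4 | 4 | 4 | 4
  row 5: 0 | 0 | 0 | 0 | 1 | 1 | 2 | 3 | 4 | 5 | 5 | 5
  row 6: 0 | 0 | 1 | 1 | 2 | 2 | 3 | 4 | 5 | 6 | 6 | 6
  row 7: 0 | 0 | 1 | 2 | 3 | 3 | 4 | 5 | 6 | 7 | 7 | 7
  row 8: 0 | 0 | 1 | 2 | 3 | 4 | 5 | 6 | 7 | 8 | 8 | 8
  row 9: 0 | 1 | 2 | 3 | 4 | 5 | 6 | 7 | 8 | 9 | 9 | 9
  row 10: 1 | 2 | 3 | 4 | 5 | 6 | 7 | 8 | 9 | 10 | 10 | 10
  row 11: 1 | 2 | 3 | 4 | 5 | 6 | 7 | 8 | 9 | 10 | 11 | 11
  row 12: 1 | 2 | 3 | 4 | 5 | 6 | 7 | 8 | 9 | 10 | 11 | 12

so w = (8, 9, 5, 7, 10, 3, 4, 6, 2, 1, 11, 12).

|D(w)|=35, |Ess(w)|=5:

[(2, 7, 0), (5, 4, 0), (5, 6, 1), (8, 2, 0), (9, 1, 0)]


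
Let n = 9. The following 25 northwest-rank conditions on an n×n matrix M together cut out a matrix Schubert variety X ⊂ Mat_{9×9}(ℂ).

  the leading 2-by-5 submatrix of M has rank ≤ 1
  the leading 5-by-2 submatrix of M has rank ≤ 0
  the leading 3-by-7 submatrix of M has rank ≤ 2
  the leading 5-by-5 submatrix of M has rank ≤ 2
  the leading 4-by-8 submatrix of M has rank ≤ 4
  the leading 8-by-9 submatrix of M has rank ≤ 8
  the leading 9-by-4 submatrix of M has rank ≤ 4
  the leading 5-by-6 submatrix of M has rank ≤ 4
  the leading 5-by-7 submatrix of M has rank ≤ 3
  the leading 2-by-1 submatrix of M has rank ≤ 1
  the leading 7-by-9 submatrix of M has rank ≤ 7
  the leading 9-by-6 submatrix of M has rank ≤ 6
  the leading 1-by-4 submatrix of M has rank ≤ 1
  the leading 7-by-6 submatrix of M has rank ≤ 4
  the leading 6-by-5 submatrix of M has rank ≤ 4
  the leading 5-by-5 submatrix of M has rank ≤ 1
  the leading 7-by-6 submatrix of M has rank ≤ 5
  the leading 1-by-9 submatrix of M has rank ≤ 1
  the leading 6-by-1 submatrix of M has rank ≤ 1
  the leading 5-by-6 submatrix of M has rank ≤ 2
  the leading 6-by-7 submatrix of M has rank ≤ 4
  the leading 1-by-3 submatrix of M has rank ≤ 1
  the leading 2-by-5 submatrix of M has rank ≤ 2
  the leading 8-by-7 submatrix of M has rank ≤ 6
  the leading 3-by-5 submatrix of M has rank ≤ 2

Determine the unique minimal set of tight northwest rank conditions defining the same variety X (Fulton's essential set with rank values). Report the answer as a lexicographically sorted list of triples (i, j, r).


Propagating the 25 rank bounds to every northwest block:

  i=1: 0  0  1  1  1  1  1  1  1
  i=2: 0  0  1  1  1  2  2  2  2
  i=3: 0  0  1  1  1  2  2  3  3
  i=4: 0  0  1  1  1  2  3  4  4
  i=5: 0  0  1  1  1  2  3  4  5
  i=6: 1  1  2  2  2  3  4  5  6
  i=7: 1  2  3  3  3  4  5  6  7
  i=8: 1  2  3  4  4  5  6  7  8
  i=9: 1  2  3  4  5  6  7  8  9

reading off 1-entries of Δ²R: w = (3, 6, 8, 7, 9, 1, 2, 4, 5).

ℓ(w)=19; the 3 essential cells (i,j,r):

[(3, 7, 2), (5, 2, 0), (5, 5, 1)]
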